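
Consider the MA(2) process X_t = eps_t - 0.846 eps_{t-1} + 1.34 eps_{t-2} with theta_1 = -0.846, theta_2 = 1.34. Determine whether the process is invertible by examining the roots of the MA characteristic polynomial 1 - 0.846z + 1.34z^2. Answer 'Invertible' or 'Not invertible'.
\text{Not invertible}

The MA(q) characteristic polynomial is P(z) = 1 - 0.846z + 1.34z^2.
Invertibility requires all roots to lie outside the unit circle, i.e. |z| > 1 for every root.
Set 1 + (-0.846) z + (1.34) z^2 = 0, i.e. a z^2 + b z + c = 0 with a = 1.34, b = -0.846, c = 1.
Discriminant D = b^2 - 4ac = (-0.846)^2 - 4*(1.34)*1 = 0.715716 - (5.36) = -4.644284.
D < 0, so the roots are the complex-conjugate pair z = (-b +/- i sqrt(-D)) / (2a) = 0.3157 +/- 0.8041i.
For a conjugate pair |z|^2 = z * conj(z) = (product of roots) = c/a = 1/(1.34) = 0.746269, so |z| = sqrt(0.746269) = 0.8639 for both roots.
Moduli of all roots: 0.8639, 0.8639.
All moduli strictly greater than 1? No.
Verdict: Not invertible.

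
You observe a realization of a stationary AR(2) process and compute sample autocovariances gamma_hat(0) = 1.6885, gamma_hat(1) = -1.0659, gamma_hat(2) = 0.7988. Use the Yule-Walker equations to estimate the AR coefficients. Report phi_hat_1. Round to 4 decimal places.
\hat\phi_{1} = -0.5530

The Yule-Walker equations for an AR(p) process read, in matrix form,
  Gamma_p phi = r_p,   with   (Gamma_p)_{ij} = gamma(|i - j|),
                       (r_p)_i = gamma(i),   i,j = 1..p.
Substitute the sample gammas (Toeplitz matrix and right-hand side of size 2):
  Gamma_p = [[1.6885, -1.0659], [-1.0659, 1.6885]]
  r_p     = [-1.0659, 0.7988]
Written out:
  1.6885 phi_1 - 1.0659 phi_2 = -1.0659
  -1.0659 phi_1 + 1.6885 phi_2 = 0.7988
Solve by Cramer's rule:
  det = gamma(0)^2 - gamma(1)^2 = (1.6885)^2 - (-1.0659)^2 = 2.85103225 - 1.13614281 = 1.71488944
  phi_hat_1 = [gamma(1) gamma(0) - gamma(1) gamma(2)] / det = [(-1.0659)(1.6885) - (-1.0659)(0.7988)] / 1.71488944 = -0.94833123 / 1.71488944 = -0.553
  phi_hat_2 = [gamma(0) gamma(2) - gamma(1)^2] / det = [(1.6885)(0.7988) - (-1.0659)^2] / 1.71488944 = 0.21263099 / 1.71488944 = 0.124
So phi_hat = [-0.5530, 0.1240].
Therefore phi_hat_1 = -0.5530.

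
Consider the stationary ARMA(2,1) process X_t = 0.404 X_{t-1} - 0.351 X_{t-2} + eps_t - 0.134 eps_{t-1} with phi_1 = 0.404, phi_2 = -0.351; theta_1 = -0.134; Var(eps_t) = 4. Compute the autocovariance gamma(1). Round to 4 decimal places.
\gamma(1) = 1.0083

Multiply the model equation by X_{t-k} and take expectations. With theta_0 = psi_0 = 1 and psi_j the MA(infinity) weights, this gives
  gamma(k) - sum_i phi_i gamma(k-i) = c_k,
  c_k = sigma^2 * sum_{j=k..q} theta_j psi_{j-k}   (c_k = 0 for k > q),
using gamma(-m) = gamma(m).
psi-weights needed (psi_j = theta_j + sum_i phi_i psi_{j-i}):
  psi_1 = theta_1 + phi_1 = -0.134 + (0.404) = 0.27
Right-hand sides:
  c_0 = sigma^2 (1 + theta_1 psi_1) = 4 * (1 + (-0.134)(0.27)) = 4 * 0.96382 = 3.85528
  c_1 = sigma^2 theta_1 = 4 * (-0.134) = -0.536
  c_2 = 0
Equations for k = 0, 1, 2 (AR order 2, c_2 = 0):
  (E0) gamma(0) = phi_1 gamma(1) + phi_2 gamma(2) + c_0
  (E1) gamma(1) = phi_1 gamma(0) + phi_2 gamma(1) + c_1
  (E2) gamma(2) = phi_1 gamma(1) + phi_2 gamma(0)
From (E1): gamma(1) = A gamma(0) + B with
  A = phi_1 / (1 - phi_2) = 0.404 / 1.351 = 0.299038,   B = c_1 / (1 - phi_2) = -0.536 / 1.351 = -0.396743.
Insert (E2) into (E0): gamma(0) (1 - phi_2^2) = phi_1 (1 + phi_2) gamma(1) + c_0.
  phi_1 (1 + phi_2) = (0.404)(0.649) = 0.262196,   1 - phi_2^2 = 0.876799.
Replace gamma(1) by A gamma(0) + B and collect gamma(0):
  gamma(0) [0.876799 - (0.262196)(0.299038)] = (0.262196)(-0.396743) + 3.85528
  gamma(0) * 0.798392 = 3.751256
  gamma(0) = 3.751256 / 0.798392 = 4.69851.
  gamma(1) = A gamma(0) + B = (0.299038)(4.69851) + (-0.396743) = 1.008289.
Therefore gamma(1) = 1.0083 (to 4 decimal places).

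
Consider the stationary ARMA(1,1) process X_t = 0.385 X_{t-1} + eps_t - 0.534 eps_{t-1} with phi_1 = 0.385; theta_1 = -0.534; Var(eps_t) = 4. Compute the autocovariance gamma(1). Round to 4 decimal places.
\gamma(1) = -0.5559

Multiply the model equation by X_{t-k} and take expectations. With theta_0 = psi_0 = 1 and psi_j the MA(infinity) weights, this gives
  gamma(k) - sum_i phi_i gamma(k-i) = c_k,
  c_k = sigma^2 * sum_{j=k..q} theta_j psi_{j-k}   (c_k = 0 for k > q),
using gamma(-m) = gamma(m).
psi-weights needed (psi_j = theta_j + sum_i phi_i psi_{j-i}):
  psi_1 = theta_1 + phi_1 = -0.534 + (0.385) = -0.149
Right-hand sides:
  c_0 = sigma^2 (1 + theta_1 psi_1) = 4 * (1 + (-0.534)(-0.149)) = 4 * 1.079566 = 4.318264
  c_1 = sigma^2 theta_1 = 4 * (-0.534) = -2.136
  c_2 = 0
Equations for k = 0 and k = 1 (AR order 1):
  gamma(0) = phi_1 gamma(1) + c_0
  gamma(1) = phi_1 gamma(0) + c_1
Substituting the second into the first: gamma(0) (1 - phi_1^2) = c_0 + phi_1 c_1, so
  gamma(0) = (c_0 + phi_1 c_1) / (1 - phi_1^2) = (4.318264 + (0.385)(-2.136)) / (1 - (0.385)^2) = 3.495904 / 0.851775 = 4.104258.
  gamma(1) = phi_1 gamma(0) + c_1 = (0.385)(4.104258) + (-2.136) = -0.555861.
Therefore gamma(1) = -0.5559 (to 4 decimal places).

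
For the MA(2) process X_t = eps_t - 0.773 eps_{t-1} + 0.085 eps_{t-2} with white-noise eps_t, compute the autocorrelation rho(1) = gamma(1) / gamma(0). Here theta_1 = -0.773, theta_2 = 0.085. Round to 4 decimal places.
\rho(1) = -0.5226

For an MA(q) process with theta_0 = 1, the autocovariance is
  gamma(k) = sigma^2 * sum_{i=0..q-k} theta_i * theta_{i+k},
and rho(k) = gamma(k) / gamma(0). Sigma^2 cancels.
  numerator   = (1)*(-0.773) + (-0.773)*(0.085) = -0.838705.
  denominator = (1)^2 + (-0.773)^2 + (0.085)^2 = 1.604754.
  rho(1) = -0.838705 / 1.604754 = -0.5226.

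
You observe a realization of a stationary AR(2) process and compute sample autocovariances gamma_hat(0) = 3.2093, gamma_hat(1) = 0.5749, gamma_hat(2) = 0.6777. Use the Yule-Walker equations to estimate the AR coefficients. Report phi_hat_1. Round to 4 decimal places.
\hat\phi_{1} = 0.1460

The Yule-Walker equations for an AR(p) process read, in matrix form,
  Gamma_p phi = r_p,   with   (Gamma_p)_{ij} = gamma(|i - j|),
                       (r_p)_i = gamma(i),   i,j = 1..p.
Substitute the sample gammas (Toeplitz matrix and right-hand side of size 2):
  Gamma_p = [[3.2093, 0.5749], [0.5749, 3.2093]]
  r_p     = [0.5749, 0.6777]
Written out:
  3.2093 phi_1 + 0.5749 phi_2 = 0.5749
  0.5749 phi_1 + 3.2093 phi_2 = 0.6777
Solve by Cramer's rule:
  det = gamma(0)^2 - gamma(1)^2 = (3.2093)^2 - (0.5749)^2 = 10.29960649 - 0.33051001 = 9.96909648
  phi_hat_1 = [gamma(1) gamma(0) - gamma(1) gamma(2)] / det = [(0.5749)(3.2093) - (0.5749)(0.6777)] / 9.96909648 = 1.45541684 / 9.96909648 = 0.146
  phi_hat_2 = [gamma(0) gamma(2) - gamma(1)^2] / det = [(3.2093)(0.6777) - (0.5749)^2] / 9.96909648 = 1.8444326 / 9.96909648 = 0.185
So phi_hat = [0.1460, 0.1850].
Therefore phi_hat_1 = 0.1460.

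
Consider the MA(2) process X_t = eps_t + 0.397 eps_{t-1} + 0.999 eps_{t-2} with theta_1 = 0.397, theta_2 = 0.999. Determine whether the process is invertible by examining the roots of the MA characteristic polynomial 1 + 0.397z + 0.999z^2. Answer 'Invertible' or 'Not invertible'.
\text{Invertible}

The MA(q) characteristic polynomial is P(z) = 1 + 0.397z + 0.999z^2.
Invertibility requires all roots to lie outside the unit circle, i.e. |z| > 1 for every root.
Set 1 + (0.397) z + (0.999) z^2 = 0, i.e. a z^2 + b z + c = 0 with a = 0.999, b = 0.397, c = 1.
Discriminant D = b^2 - 4ac = (0.397)^2 - 4*(0.999)*1 = 0.157609 - (3.996) = -3.838391.
D < 0, so the roots are the complex-conjugate pair z = (-b +/- i sqrt(-D)) / (2a) = -0.1987 +/- 0.9806i.
For a conjugate pair |z|^2 = z * conj(z) = (product of roots) = c/a = 1/(0.999) = 1.001001, so |z| = sqrt(1.001001) = 1.0005 for both roots.
Moduli of all roots: 1.0005, 1.0005.
All moduli strictly greater than 1? Yes.
Verdict: Invertible.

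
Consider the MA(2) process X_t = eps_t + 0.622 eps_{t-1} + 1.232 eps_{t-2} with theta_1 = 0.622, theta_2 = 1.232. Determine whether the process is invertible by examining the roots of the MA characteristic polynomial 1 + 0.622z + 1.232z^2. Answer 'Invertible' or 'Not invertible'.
\text{Not invertible}

The MA(q) characteristic polynomial is P(z) = 1 + 0.622z + 1.232z^2.
Invertibility requires all roots to lie outside the unit circle, i.e. |z| > 1 for every root.
Set 1 + (0.622) z + (1.232) z^2 = 0, i.e. a z^2 + b z + c = 0 with a = 1.232, b = 0.622, c = 1.
Discriminant D = b^2 - 4ac = (0.622)^2 - 4*(1.232)*1 = 0.386884 - (4.928) = -4.541116.
D < 0, so the roots are the complex-conjugate pair z = (-b +/- i sqrt(-D)) / (2a) = -0.2524 +/- 0.8648i.
For a conjugate pair |z|^2 = z * conj(z) = (product of roots) = c/a = 1/(1.232) = 0.811688, so |z| = sqrt(0.811688) = 0.9009 for both roots.
Moduli of all roots: 0.9009, 0.9009.
All moduli strictly greater than 1? No.
Verdict: Not invertible.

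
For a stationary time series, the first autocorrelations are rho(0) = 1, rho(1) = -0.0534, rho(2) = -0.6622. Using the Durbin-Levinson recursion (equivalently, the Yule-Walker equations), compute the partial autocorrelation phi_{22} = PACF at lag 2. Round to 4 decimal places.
\phi_{22} = -0.6670

The PACF at lag k is phi_{kk}, the last component of the solution
to the Yule-Walker system G_k phi = r_k where
  (G_k)_{ij} = rho(|i - j|), (r_k)_i = rho(i), i,j = 1..k.
Equivalently, Durbin-Levinson gives phi_{kk} iteratively:
  phi_{11} = rho(1)
  phi_{kk} = [rho(k) - sum_{j=1..k-1} phi_{k-1,j} rho(k-j)]
            / [1 - sum_{j=1..k-1} phi_{k-1,j} rho(j)],
  phi_{k,j} = phi_{k-1,j} - phi_{kk} phi_{k-1,k-j},  j = 1..k-1.
Step k = 1:
  phi_11 = rho(1) = -0.0534.
Step k = 2:
  phi_22 = [rho(2) - phi_11 rho(1)] / [1 - phi_11 rho(1)] = [-0.6622 - (-0.0534)(-0.0534)] / [1 - (-0.0534)(-0.0534)]
         = -0.66505156 / 0.99714844 = -0.667.
Therefore phi_{22} = -0.6670.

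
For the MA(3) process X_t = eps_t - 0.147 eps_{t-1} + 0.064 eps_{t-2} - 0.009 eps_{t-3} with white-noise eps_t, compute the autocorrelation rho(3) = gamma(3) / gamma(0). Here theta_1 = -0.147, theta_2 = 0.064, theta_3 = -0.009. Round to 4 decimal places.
\rho(3) = -0.0088

For an MA(q) process with theta_0 = 1, the autocovariance is
  gamma(k) = sigma^2 * sum_{i=0..q-k} theta_i * theta_{i+k},
and rho(k) = gamma(k) / gamma(0). Sigma^2 cancels.
  numerator   = (1)*(-0.009) = -0.009.
  denominator = (1)^2 + (-0.147)^2 + (0.064)^2 + (-0.009)^2 = 1.025786.
  rho(3) = -0.009 / 1.025786 = -0.0088.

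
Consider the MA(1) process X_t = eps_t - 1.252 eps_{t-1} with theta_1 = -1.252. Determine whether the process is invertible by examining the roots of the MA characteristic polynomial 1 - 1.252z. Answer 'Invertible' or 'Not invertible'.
\text{Not invertible}

The MA(q) characteristic polynomial is P(z) = 1 - 1.252z.
Invertibility requires all roots to lie outside the unit circle, i.e. |z| > 1 for every root.
This is linear in z: 1 + (-1.252) z = 0  =>  z = -1/(-1.252) = 0.798722,  |z| = 0.798722.
Moduli of all roots: 0.7987.
All moduli strictly greater than 1? No.
Verdict: Not invertible.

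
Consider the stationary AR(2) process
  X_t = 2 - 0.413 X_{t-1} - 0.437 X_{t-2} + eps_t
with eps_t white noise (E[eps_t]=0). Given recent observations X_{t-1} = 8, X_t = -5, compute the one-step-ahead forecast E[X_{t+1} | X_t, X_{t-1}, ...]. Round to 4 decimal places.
E[X_{t+1} \mid \mathcal F_t] = 0.5690

For an AR(p) model X_t = c + sum_i phi_i X_{t-i} + eps_t, the
one-step-ahead conditional mean is
  E[X_{t+1} | X_t, ...] = c + sum_i phi_i X_{t+1-i}.
Substitute known values:
  E[X_{t+1} | ...] = 2 + (-0.413) * (-5) + (-0.437) * (8)
                   = 0.5690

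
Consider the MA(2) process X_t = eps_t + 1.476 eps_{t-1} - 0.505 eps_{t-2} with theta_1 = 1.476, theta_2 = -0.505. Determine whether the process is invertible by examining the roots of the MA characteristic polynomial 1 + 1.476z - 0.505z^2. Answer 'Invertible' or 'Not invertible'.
\text{Not invertible}

The MA(q) characteristic polynomial is P(z) = 1 + 1.476z - 0.505z^2.
Invertibility requires all roots to lie outside the unit circle, i.e. |z| > 1 for every root.
Set 1 + (1.476) z + (-0.505) z^2 = 0, i.e. a z^2 + b z + c = 0 with a = -0.505, b = 1.476, c = 1.
Discriminant D = b^2 - 4ac = (1.476)^2 - 4*(-0.505)*1 = 2.178576 - (-2.02) = 4.198576.
D >= 0, so the roots are real: z = (-b +/- sqrt(D)) / (2a) = (-1.476 +/- 2.049043) / (-1.01).
  z_1 = (-1.476 + 2.049043) / (-1.01) = -0.5674,   |z_1| = 0.5674.
  z_2 = (-1.476 - 2.049043) / (-1.01) = 3.4901,   |z_2| = 3.4901.
Moduli of all roots: 0.5674, 3.4901.
All moduli strictly greater than 1? No.
Verdict: Not invertible.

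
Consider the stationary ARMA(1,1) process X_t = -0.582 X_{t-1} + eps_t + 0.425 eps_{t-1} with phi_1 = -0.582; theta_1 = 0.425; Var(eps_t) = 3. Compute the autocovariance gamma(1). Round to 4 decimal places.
\gamma(1) = -0.5361

Multiply the model equation by X_{t-k} and take expectations. With theta_0 = psi_0 = 1 and psi_j the MA(infinity) weights, this gives
  gamma(k) - sum_i phi_i gamma(k-i) = c_k,
  c_k = sigma^2 * sum_{j=k..q} theta_j psi_{j-k}   (c_k = 0 for k > q),
using gamma(-m) = gamma(m).
psi-weights needed (psi_j = theta_j + sum_i phi_i psi_{j-i}):
  psi_1 = theta_1 + phi_1 = 0.425 + (-0.582) = -0.157
Right-hand sides:
  c_0 = sigma^2 (1 + theta_1 psi_1) = 3 * (1 + (0.425)(-0.157)) = 3 * 0.933275 = 2.799825
  c_1 = sigma^2 theta_1 = 3 * (0.425) = 1.275
  c_2 = 0
Equations for k = 0 and k = 1 (AR order 1):
  gamma(0) = phi_1 gamma(1) + c_0
  gamma(1) = phi_1 gamma(0) + c_1
Substituting the second into the first: gamma(0) (1 - phi_1^2) = c_0 + phi_1 c_1, so
  gamma(0) = (c_0 + phi_1 c_1) / (1 - phi_1^2) = (2.799825 + (-0.582)(1.275)) / (1 - (-0.582)^2) = 2.057775 / 0.661276 = 3.111825.
  gamma(1) = phi_1 gamma(0) + c_1 = (-0.582)(3.111825) + (1.275) = -0.536082.
Therefore gamma(1) = -0.5361 (to 4 decimal places).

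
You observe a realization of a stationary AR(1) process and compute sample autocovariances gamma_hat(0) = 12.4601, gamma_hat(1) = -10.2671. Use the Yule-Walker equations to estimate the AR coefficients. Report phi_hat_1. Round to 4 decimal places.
\hat\phi_{1} = -0.8240

The Yule-Walker equations for an AR(p) process read, in matrix form,
  Gamma_p phi = r_p,   with   (Gamma_p)_{ij} = gamma(|i - j|),
                       (r_p)_i = gamma(i),   i,j = 1..p.
Substitute the sample gammas (Toeplitz matrix and right-hand side of size 1):
  Gamma_p = [[12.4601]]
  r_p     = [-10.2671]
With p = 1 this is the single equation gamma(0) phi_1 = gamma(1):
  phi_hat_1 = gamma(1) / gamma(0) = -10.2671 / 12.4601 = -0.8240.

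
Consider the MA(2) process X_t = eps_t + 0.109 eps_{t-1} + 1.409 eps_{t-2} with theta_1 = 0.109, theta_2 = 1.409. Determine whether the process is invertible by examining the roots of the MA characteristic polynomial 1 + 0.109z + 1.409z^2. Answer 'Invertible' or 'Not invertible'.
\text{Not invertible}

The MA(q) characteristic polynomial is P(z) = 1 + 0.109z + 1.409z^2.
Invertibility requires all roots to lie outside the unit circle, i.e. |z| > 1 for every root.
Set 1 + (0.109) z + (1.409) z^2 = 0, i.e. a z^2 + b z + c = 0 with a = 1.409, b = 0.109, c = 1.
Discriminant D = b^2 - 4ac = (0.109)^2 - 4*(1.409)*1 = 0.011881 - (5.636) = -5.624119.
D < 0, so the roots are the complex-conjugate pair z = (-b +/- i sqrt(-D)) / (2a) = -0.0387 +/- 0.8416i.
For a conjugate pair |z|^2 = z * conj(z) = (product of roots) = c/a = 1/(1.409) = 0.709723, so |z| = sqrt(0.709723) = 0.8425 for both roots.
Moduli of all roots: 0.8425, 0.8425.
All moduli strictly greater than 1? No.
Verdict: Not invertible.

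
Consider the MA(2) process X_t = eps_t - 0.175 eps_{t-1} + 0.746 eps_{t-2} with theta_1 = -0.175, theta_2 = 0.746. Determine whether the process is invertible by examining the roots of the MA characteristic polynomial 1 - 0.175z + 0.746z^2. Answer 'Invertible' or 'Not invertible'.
\text{Invertible}

The MA(q) characteristic polynomial is P(z) = 1 - 0.175z + 0.746z^2.
Invertibility requires all roots to lie outside the unit circle, i.e. |z| > 1 for every root.
Set 1 + (-0.175) z + (0.746) z^2 = 0, i.e. a z^2 + b z + c = 0 with a = 0.746, b = -0.175, c = 1.
Discriminant D = b^2 - 4ac = (-0.175)^2 - 4*(0.746)*1 = 0.030625 - (2.984) = -2.953375.
D < 0, so the roots are the complex-conjugate pair z = (-b +/- i sqrt(-D)) / (2a) = 0.1173 +/- 1.1518i.
For a conjugate pair |z|^2 = z * conj(z) = (product of roots) = c/a = 1/(0.746) = 1.340483, so |z| = sqrt(1.340483) = 1.1578 for both roots.
Moduli of all roots: 1.1578, 1.1578.
All moduli strictly greater than 1? Yes.
Verdict: Invertible.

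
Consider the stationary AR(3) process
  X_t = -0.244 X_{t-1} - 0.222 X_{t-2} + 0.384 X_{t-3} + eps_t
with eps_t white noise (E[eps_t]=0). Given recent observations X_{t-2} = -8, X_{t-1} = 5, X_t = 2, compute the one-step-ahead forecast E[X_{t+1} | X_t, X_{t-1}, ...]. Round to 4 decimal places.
E[X_{t+1} \mid \mathcal F_t] = -4.6700

For an AR(p) model X_t = c + sum_i phi_i X_{t-i} + eps_t, the
one-step-ahead conditional mean is
  E[X_{t+1} | X_t, ...] = c + sum_i phi_i X_{t+1-i}.
Substitute known values:
  E[X_{t+1} | ...] = (-0.244) * (2) + (-0.222) * (5) + (0.384) * (-8)
                   = -4.6700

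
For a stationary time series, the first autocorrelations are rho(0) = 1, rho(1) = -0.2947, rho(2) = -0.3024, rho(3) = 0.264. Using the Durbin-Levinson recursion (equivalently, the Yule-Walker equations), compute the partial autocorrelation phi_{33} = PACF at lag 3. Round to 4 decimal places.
\phi_{33} = 0.0151

The PACF at lag k is phi_{kk}, the last component of the solution
to the Yule-Walker system G_k phi = r_k where
  (G_k)_{ij} = rho(|i - j|), (r_k)_i = rho(i), i,j = 1..k.
Equivalently, Durbin-Levinson gives phi_{kk} iteratively:
  phi_{11} = rho(1)
  phi_{kk} = [rho(k) - sum_{j=1..k-1} phi_{k-1,j} rho(k-j)]
            / [1 - sum_{j=1..k-1} phi_{k-1,j} rho(j)],
  phi_{k,j} = phi_{k-1,j} - phi_{kk} phi_{k-1,k-j},  j = 1..k-1.
Step k = 1:
  phi_11 = rho(1) = -0.2947.
Step k = 2:
  phi_22 = [rho(2) - phi_11 rho(1)] / [1 - phi_11 rho(1)] = [-0.3024 - (-0.2947)(-0.2947)] / [1 - (-0.2947)(-0.2947)]
         = -0.38924809 / 0.91315191 = -0.426269.
  Update: phi_21 = phi_11 - phi_22 phi_11 = -0.2947 - (-0.426269)(-0.2947) = -0.420321.
Step k = 3:
  phi_33 = [rho(3) - phi_21 rho(2) - phi_22 rho(1)] / [1 - phi_21 rho(1) - phi_22 rho(2)]
    numerator   = 0.264 - (-0.420321)(-0.3024) - (-0.426269)(-0.2947) = 0.01127342
    denominator = 1 - (-0.420321)(-0.2947) - (-0.426269)(-0.3024) = 0.74722763
  phi_33 = 0.01127342 / 0.74722763 = 0.0151.
Therefore phi_{33} = 0.0151.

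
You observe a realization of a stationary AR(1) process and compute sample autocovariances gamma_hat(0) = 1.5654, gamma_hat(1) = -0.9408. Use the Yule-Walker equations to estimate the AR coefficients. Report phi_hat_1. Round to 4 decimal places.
\hat\phi_{1} = -0.6010

The Yule-Walker equations for an AR(p) process read, in matrix form,
  Gamma_p phi = r_p,   with   (Gamma_p)_{ij} = gamma(|i - j|),
                       (r_p)_i = gamma(i),   i,j = 1..p.
Substitute the sample gammas (Toeplitz matrix and right-hand side of size 1):
  Gamma_p = [[1.5654]]
  r_p     = [-0.9408]
With p = 1 this is the single equation gamma(0) phi_1 = gamma(1):
  phi_hat_1 = gamma(1) / gamma(0) = -0.9408 / 1.5654 = -0.6010.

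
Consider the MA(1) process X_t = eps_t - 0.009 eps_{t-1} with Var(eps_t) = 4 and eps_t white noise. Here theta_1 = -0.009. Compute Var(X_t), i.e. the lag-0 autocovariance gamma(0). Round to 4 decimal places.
\gamma(0) = 4.0003

For an MA(q) process X_t = eps_t + sum_i theta_i eps_{t-i} with
Var(eps_t) = sigma^2, the variance is
  gamma(0) = sigma^2 * (1 + sum_i theta_i^2).
  sum_i theta_i^2 = (-0.009)^2 = 0.000081.
  gamma(0) = 4 * (1 + 0.000081) = 4 * 1.000081 = 4.000324, which rounds to 4.0003.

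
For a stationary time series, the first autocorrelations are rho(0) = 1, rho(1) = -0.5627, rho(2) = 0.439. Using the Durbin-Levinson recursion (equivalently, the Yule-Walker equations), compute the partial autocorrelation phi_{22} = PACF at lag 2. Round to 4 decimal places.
\phi_{22} = 0.1791

The PACF at lag k is phi_{kk}, the last component of the solution
to the Yule-Walker system G_k phi = r_k where
  (G_k)_{ij} = rho(|i - j|), (r_k)_i = rho(i), i,j = 1..k.
Equivalently, Durbin-Levinson gives phi_{kk} iteratively:
  phi_{11} = rho(1)
  phi_{kk} = [rho(k) - sum_{j=1..k-1} phi_{k-1,j} rho(k-j)]
            / [1 - sum_{j=1..k-1} phi_{k-1,j} rho(j)],
  phi_{k,j} = phi_{k-1,j} - phi_{kk} phi_{k-1,k-j},  j = 1..k-1.
Step k = 1:
  phi_11 = rho(1) = -0.5627.
Step k = 2:
  phi_22 = [rho(2) - phi_11 rho(1)] / [1 - phi_11 rho(1)] = [0.439 - (-0.5627)(-0.5627)] / [1 - (-0.5627)(-0.5627)]
         = 0.12236871 / 0.68336871 = 0.1791.
Therefore phi_{22} = 0.1791.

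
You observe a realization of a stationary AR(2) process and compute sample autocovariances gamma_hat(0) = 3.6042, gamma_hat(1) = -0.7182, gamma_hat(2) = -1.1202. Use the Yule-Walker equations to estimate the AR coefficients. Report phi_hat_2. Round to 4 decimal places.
\hat\phi_{2} = -0.3650

The Yule-Walker equations for an AR(p) process read, in matrix form,
  Gamma_p phi = r_p,   with   (Gamma_p)_{ij} = gamma(|i - j|),
                       (r_p)_i = gamma(i),   i,j = 1..p.
Substitute the sample gammas (Toeplitz matrix and right-hand side of size 2):
  Gamma_p = [[3.6042, -0.7182], [-0.7182, 3.6042]]
  r_p     = [-0.7182, -1.1202]
Written out:
  3.6042 phi_1 - 0.7182 phi_2 = -0.7182
  -0.7182 phi_1 + 3.6042 phi_2 = -1.1202
Solve by Cramer's rule:
  det = gamma(0)^2 - gamma(1)^2 = (3.6042)^2 - (-0.7182)^2 = 12.99025764 - 0.51581124 = 12.4744464
  phi_hat_1 = [gamma(1) gamma(0) - gamma(1) gamma(2)] / det = [(-0.7182)(3.6042) - (-0.7182)(-1.1202)] / 12.4744464 = -3.39306408 / 12.4744464 = -0.272
  phi_hat_2 = [gamma(0) gamma(2) - gamma(1)^2] / det = [(3.6042)(-1.1202) - (-0.7182)^2] / 12.4744464 = -4.55323608 / 12.4744464 = -0.365
So phi_hat = [-0.2720, -0.3650].
Therefore phi_hat_2 = -0.3650.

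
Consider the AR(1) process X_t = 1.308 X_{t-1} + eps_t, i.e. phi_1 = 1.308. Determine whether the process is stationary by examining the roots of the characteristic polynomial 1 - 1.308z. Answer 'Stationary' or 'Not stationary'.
\text{Not stationary}

The AR(p) characteristic polynomial is P(z) = 1 - 1.308z.
Stationarity requires all roots to lie outside the unit circle, i.e. |z| > 1 for every root.
This is linear in z: 1 + (-1.308) z = 0  =>  z = -1/(-1.308) = 0.764526,  |z| = 0.764526.
Moduli of all roots: 0.7645.
All moduli strictly greater than 1? No.
Verdict: Not stationary.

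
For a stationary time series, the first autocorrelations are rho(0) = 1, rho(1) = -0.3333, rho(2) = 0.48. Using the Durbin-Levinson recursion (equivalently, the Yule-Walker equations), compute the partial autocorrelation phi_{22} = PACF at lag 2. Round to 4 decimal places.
\phi_{22} = 0.4150

The PACF at lag k is phi_{kk}, the last component of the solution
to the Yule-Walker system G_k phi = r_k where
  (G_k)_{ij} = rho(|i - j|), (r_k)_i = rho(i), i,j = 1..k.
Equivalently, Durbin-Levinson gives phi_{kk} iteratively:
  phi_{11} = rho(1)
  phi_{kk} = [rho(k) - sum_{j=1..k-1} phi_{k-1,j} rho(k-j)]
            / [1 - sum_{j=1..k-1} phi_{k-1,j} rho(j)],
  phi_{k,j} = phi_{k-1,j} - phi_{kk} phi_{k-1,k-j},  j = 1..k-1.
Step k = 1:
  phi_11 = rho(1) = -0.3333.
Step k = 2:
  phi_22 = [rho(2) - phi_11 rho(1)] / [1 - phi_11 rho(1)] = [0.48 - (-0.3333)(-0.3333)] / [1 - (-0.3333)(-0.3333)]
         = 0.36891111 / 0.88891111 = 0.415.
Therefore phi_{22} = 0.4150.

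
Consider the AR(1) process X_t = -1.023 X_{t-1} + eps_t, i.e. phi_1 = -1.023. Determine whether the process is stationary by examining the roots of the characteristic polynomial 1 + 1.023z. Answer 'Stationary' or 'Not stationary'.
\text{Not stationary}

The AR(p) characteristic polynomial is P(z) = 1 + 1.023z.
Stationarity requires all roots to lie outside the unit circle, i.e. |z| > 1 for every root.
This is linear in z: 1 + (1.023) z = 0  =>  z = -1/(1.023) = -0.977517,  |z| = 0.977517.
Moduli of all roots: 0.9775.
All moduli strictly greater than 1? No.
Verdict: Not stationary.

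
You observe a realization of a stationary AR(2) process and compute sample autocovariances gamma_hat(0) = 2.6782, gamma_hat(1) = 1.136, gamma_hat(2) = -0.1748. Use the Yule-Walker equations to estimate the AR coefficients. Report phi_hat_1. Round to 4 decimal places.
\hat\phi_{1} = 0.5510

The Yule-Walker equations for an AR(p) process read, in matrix form,
  Gamma_p phi = r_p,   with   (Gamma_p)_{ij} = gamma(|i - j|),
                       (r_p)_i = gamma(i),   i,j = 1..p.
Substitute the sample gammas (Toeplitz matrix and right-hand side of size 2):
  Gamma_p = [[2.6782, 1.136], [1.136, 2.6782]]
  r_p     = [1.136, -0.1748]
Written out:
  2.6782 phi_1 + 1.136 phi_2 = 1.136
  1.136 phi_1 + 2.6782 phi_2 = -0.1748
Solve by Cramer's rule:
  det = gamma(0)^2 - gamma(1)^2 = (2.6782)^2 - (1.136)^2 = 7.17275524 - 1.290496 = 5.88225924
  phi_hat_1 = [gamma(1) gamma(0) - gamma(1) gamma(2)] / det = [(1.136)(2.6782) - (1.136)(-0.1748)] / 5.88225924 = 3.241008 / 5.88225924 = 0.551
  phi_hat_2 = [gamma(0) gamma(2) - gamma(1)^2] / det = [(2.6782)(-0.1748) - (1.136)^2] / 5.88225924 = -1.75864536 / 5.88225924 = -0.299
So phi_hat = [0.5510, -0.2990].
Therefore phi_hat_1 = 0.5510.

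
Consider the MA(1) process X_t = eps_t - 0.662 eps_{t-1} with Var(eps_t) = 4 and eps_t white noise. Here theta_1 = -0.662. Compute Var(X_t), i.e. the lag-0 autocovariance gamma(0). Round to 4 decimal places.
\gamma(0) = 5.7530

For an MA(q) process X_t = eps_t + sum_i theta_i eps_{t-i} with
Var(eps_t) = sigma^2, the variance is
  gamma(0) = sigma^2 * (1 + sum_i theta_i^2).
  sum_i theta_i^2 = (-0.662)^2 = 0.438244.
  gamma(0) = 4 * (1 + 0.438244) = 4 * 1.438244 = 5.752976, which rounds to 5.7530.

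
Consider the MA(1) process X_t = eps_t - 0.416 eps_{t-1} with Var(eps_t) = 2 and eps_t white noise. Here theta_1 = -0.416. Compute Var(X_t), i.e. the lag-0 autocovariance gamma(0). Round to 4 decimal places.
\gamma(0) = 2.3461

For an MA(q) process X_t = eps_t + sum_i theta_i eps_{t-i} with
Var(eps_t) = sigma^2, the variance is
  gamma(0) = sigma^2 * (1 + sum_i theta_i^2).
  sum_i theta_i^2 = (-0.416)^2 = 0.173056.
  gamma(0) = 2 * (1 + 0.173056) = 2 * 1.173056 = 2.346112, which rounds to 2.3461.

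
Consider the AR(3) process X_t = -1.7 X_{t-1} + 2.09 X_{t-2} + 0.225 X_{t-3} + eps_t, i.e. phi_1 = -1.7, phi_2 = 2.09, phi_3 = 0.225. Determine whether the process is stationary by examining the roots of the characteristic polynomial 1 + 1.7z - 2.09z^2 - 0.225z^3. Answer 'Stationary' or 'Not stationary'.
\text{Not stationary}

The AR(p) characteristic polynomial is P(z) = 1 + 1.7z - 2.09z^2 - 0.225z^3.
Stationarity requires all roots to lie outside the unit circle, i.e. |z| > 1 for every root.
Degree 3: look for a simple real root z0 first, then factor out (1 - z/z0) and solve the remaining quadratic.
Testing z0 = -0.4: P(-0.4) = 1 + (1.7)(-0.4) + (-2.09)(-0.4)^2 + (-0.225)(-0.4)^3
  = 1 + (-0.68) + (-0.3344) + (0.0144) = 0.  So z_0 = -0.4 is a root, |z_0| = 0.4.
Divide out the factor (1 + 2.5 z) = (1 - z/z0) (since 1/z0 = -2.5):
  P(z) = (1 + 2.5 z)(1 + (-0.8) z + (-0.09) z^2)
  [check: z-coef -0.8 - (-2.5) = 1.7; z^2-coef -0.09 - (-2.5)(-0.8) = -2.09; z^3-coef -(-2.5)(-0.09) = -0.225.]
Remaining roots from the quadratic factor 1 + (-0.8) z + (-0.09) z^2:
  Set 1 + (-0.8) z + (-0.09) z^2 = 0, i.e. a z^2 + b z + c = 0 with a = -0.09, b = -0.8, c = 1.
  Discriminant D = b^2 - 4ac = (-0.8)^2 - 4*(-0.09)*1 = 0.64 - (-0.36) = 1.
  D >= 0, so the roots are real: z = (-b +/- sqrt(D)) / (2a) = (0.8 +/- 1) / (-0.18).
    z_1 = (0.8 + 1) / (-0.18) = -10,   |z_1| = 10.
    z_2 = (0.8 - 1) / (-0.18) = 1.1111,   |z_2| = 1.1111.
Moduli of all roots: 0.4000, 10.0000, 1.1111.
All moduli strictly greater than 1? No.
Verdict: Not stationary.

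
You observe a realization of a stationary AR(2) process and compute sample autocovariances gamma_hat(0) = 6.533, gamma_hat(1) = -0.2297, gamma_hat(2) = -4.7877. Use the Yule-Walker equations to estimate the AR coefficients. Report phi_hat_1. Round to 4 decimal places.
\hat\phi_{1} = -0.0610

The Yule-Walker equations for an AR(p) process read, in matrix form,
  Gamma_p phi = r_p,   with   (Gamma_p)_{ij} = gamma(|i - j|),
                       (r_p)_i = gamma(i),   i,j = 1..p.
Substitute the sample gammas (Toeplitz matrix and right-hand side of size 2):
  Gamma_p = [[6.533, -0.2297], [-0.2297, 6.533]]
  r_p     = [-0.2297, -4.7877]
Written out:
  6.533 phi_1 - 0.2297 phi_2 = -0.2297
  -0.2297 phi_1 + 6.533 phi_2 = -4.7877
Solve by Cramer's rule:
  det = gamma(0)^2 - gamma(1)^2 = (6.533)^2 - (-0.2297)^2 = 42.680089 - 0.05276209 = 42.62732691
  phi_hat_1 = [gamma(1) gamma(0) - gamma(1) gamma(2)] / det = [(-0.2297)(6.533) - (-0.2297)(-4.7877)] / 42.62732691 = -2.60036479 / 42.62732691 = -0.061
  phi_hat_2 = [gamma(0) gamma(2) - gamma(1)^2] / det = [(6.533)(-4.7877) - (-0.2297)^2] / 42.62732691 = -31.33080619 / 42.62732691 = -0.735
So phi_hat = [-0.0610, -0.7350].
Therefore phi_hat_1 = -0.0610.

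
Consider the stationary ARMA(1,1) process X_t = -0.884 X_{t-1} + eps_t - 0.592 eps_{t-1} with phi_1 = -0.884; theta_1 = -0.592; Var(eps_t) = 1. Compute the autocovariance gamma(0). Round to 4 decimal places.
\gamma(0) = 10.9686

Multiply the model equation by X_{t-k} and take expectations. With theta_0 = psi_0 = 1 and psi_j the MA(infinity) weights, this gives
  gamma(k) - sum_i phi_i gamma(k-i) = c_k,
  c_k = sigma^2 * sum_{j=k..q} theta_j psi_{j-k}   (c_k = 0 for k > q),
using gamma(-m) = gamma(m).
psi-weights needed (psi_j = theta_j + sum_i phi_i psi_{j-i}):
  psi_1 = theta_1 + phi_1 = -0.592 + (-0.884) = -1.476
Right-hand sides:
  c_0 = sigma^2 (1 + theta_1 psi_1) = 1 * (1 + (-0.592)(-1.476)) = 1 * 1.873792 = 1.873792
  c_1 = sigma^2 theta_1 = 1 * (-0.592) = -0.592
  c_2 = 0
Equations for k = 0 and k = 1 (AR order 1):
  gamma(0) = phi_1 gamma(1) + c_0
  gamma(1) = phi_1 gamma(0) + c_1
Substituting the second into the first: gamma(0) (1 - phi_1^2) = c_0 + phi_1 c_1, so
  gamma(0) = (c_0 + phi_1 c_1) / (1 - phi_1^2) = (1.873792 + (-0.884)(-0.592)) / (1 - (-0.884)^2) = 2.39712 / 0.218544 = 10.968592.
Therefore gamma(0) = 10.9686 (to 4 decimal places).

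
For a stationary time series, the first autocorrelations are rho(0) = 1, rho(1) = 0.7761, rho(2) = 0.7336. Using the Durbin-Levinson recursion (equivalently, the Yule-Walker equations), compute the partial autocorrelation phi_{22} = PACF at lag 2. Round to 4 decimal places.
\phi_{22} = 0.3301

The PACF at lag k is phi_{kk}, the last component of the solution
to the Yule-Walker system G_k phi = r_k where
  (G_k)_{ij} = rho(|i - j|), (r_k)_i = rho(i), i,j = 1..k.
Equivalently, Durbin-Levinson gives phi_{kk} iteratively:
  phi_{11} = rho(1)
  phi_{kk} = [rho(k) - sum_{j=1..k-1} phi_{k-1,j} rho(k-j)]
            / [1 - sum_{j=1..k-1} phi_{k-1,j} rho(j)],
  phi_{k,j} = phi_{k-1,j} - phi_{kk} phi_{k-1,k-j},  j = 1..k-1.
Step k = 1:
  phi_11 = rho(1) = 0.7761.
Step k = 2:
  phi_22 = [rho(2) - phi_11 rho(1)] / [1 - phi_11 rho(1)] = [0.7336 - (0.7761)(0.7761)] / [1 - (0.7761)(0.7761)]
         = 0.13126879 / 0.39766879 = 0.3301.
Therefore phi_{22} = 0.3301.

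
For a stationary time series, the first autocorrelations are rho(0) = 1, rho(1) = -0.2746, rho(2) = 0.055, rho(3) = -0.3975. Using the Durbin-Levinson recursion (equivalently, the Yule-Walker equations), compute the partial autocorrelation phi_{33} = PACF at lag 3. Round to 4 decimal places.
\phi_{33} = -0.4200

The PACF at lag k is phi_{kk}, the last component of the solution
to the Yule-Walker system G_k phi = r_k where
  (G_k)_{ij} = rho(|i - j|), (r_k)_i = rho(i), i,j = 1..k.
Equivalently, Durbin-Levinson gives phi_{kk} iteratively:
  phi_{11} = rho(1)
  phi_{kk} = [rho(k) - sum_{j=1..k-1} phi_{k-1,j} rho(k-j)]
            / [1 - sum_{j=1..k-1} phi_{k-1,j} rho(j)],
  phi_{k,j} = phi_{k-1,j} - phi_{kk} phi_{k-1,k-j},  j = 1..k-1.
Step k = 1:
  phi_11 = rho(1) = -0.2746.
Step k = 2:
  phi_22 = [rho(2) - phi_11 rho(1)] / [1 - phi_11 rho(1)] = [0.055 - (-0.2746)(-0.2746)] / [1 - (-0.2746)(-0.2746)]
         = -0.02040516 / 0.92459484 = -0.022069.
  Update: phi_21 = phi_11 - phi_22 phi_11 = -0.2746 - (-0.022069)(-0.2746) = -0.28066.
Step k = 3:
  phi_33 = [rho(3) - phi_21 rho(2) - phi_22 rho(1)] / [1 - phi_21 rho(1) - phi_22 rho(2)]
    numerator   = -0.3975 - (-0.28066)(0.055) - (-0.022069)(-0.2746) = -0.38812392
    denominator = 1 - (-0.28066)(-0.2746) - (-0.022069)(0.055) = 0.92414451
  phi_33 = -0.38812392 / 0.92414451 = -0.42.
Therefore phi_{33} = -0.4200.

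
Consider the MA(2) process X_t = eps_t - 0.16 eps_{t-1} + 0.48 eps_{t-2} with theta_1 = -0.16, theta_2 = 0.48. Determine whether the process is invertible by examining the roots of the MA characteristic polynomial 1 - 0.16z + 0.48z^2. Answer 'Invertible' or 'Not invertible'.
\text{Invertible}

The MA(q) characteristic polynomial is P(z) = 1 - 0.16z + 0.48z^2.
Invertibility requires all roots to lie outside the unit circle, i.e. |z| > 1 for every root.
Set 1 + (-0.16) z + (0.48) z^2 = 0, i.e. a z^2 + b z + c = 0 with a = 0.48, b = -0.16, c = 1.
Discriminant D = b^2 - 4ac = (-0.16)^2 - 4*(0.48)*1 = 0.0256 - (1.92) = -1.8944.
D < 0, so the roots are the complex-conjugate pair z = (-b +/- i sqrt(-D)) / (2a) = 0.1667 +/- 1.4337i.
For a conjugate pair |z|^2 = z * conj(z) = (product of roots) = c/a = 1/(0.48) = 2.083333, so |z| = sqrt(2.083333) = 1.4434 for both roots.
Moduli of all roots: 1.4434, 1.4434.
All moduli strictly greater than 1? Yes.
Verdict: Invertible.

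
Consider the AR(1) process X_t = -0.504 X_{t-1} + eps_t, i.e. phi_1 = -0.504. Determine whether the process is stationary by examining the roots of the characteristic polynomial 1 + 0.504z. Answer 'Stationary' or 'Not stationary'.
\text{Stationary}

The AR(p) characteristic polynomial is P(z) = 1 + 0.504z.
Stationarity requires all roots to lie outside the unit circle, i.e. |z| > 1 for every root.
This is linear in z: 1 + (0.504) z = 0  =>  z = -1/(0.504) = -1.984127,  |z| = 1.984127.
Moduli of all roots: 1.9841.
All moduli strictly greater than 1? Yes.
Verdict: Stationary.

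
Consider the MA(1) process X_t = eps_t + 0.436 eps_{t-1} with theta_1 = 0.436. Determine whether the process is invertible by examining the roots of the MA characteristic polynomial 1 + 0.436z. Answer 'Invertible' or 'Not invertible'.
\text{Invertible}

The MA(q) characteristic polynomial is P(z) = 1 + 0.436z.
Invertibility requires all roots to lie outside the unit circle, i.e. |z| > 1 for every root.
This is linear in z: 1 + (0.436) z = 0  =>  z = -1/(0.436) = -2.293578,  |z| = 2.293578.
Moduli of all roots: 2.2936.
All moduli strictly greater than 1? Yes.
Verdict: Invertible.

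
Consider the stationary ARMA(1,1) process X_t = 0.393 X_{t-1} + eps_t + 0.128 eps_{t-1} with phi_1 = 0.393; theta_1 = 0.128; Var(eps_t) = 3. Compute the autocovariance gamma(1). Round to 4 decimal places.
\gamma(1) = 1.9415

Multiply the model equation by X_{t-k} and take expectations. With theta_0 = psi_0 = 1 and psi_j the MA(infinity) weights, this gives
  gamma(k) - sum_i phi_i gamma(k-i) = c_k,
  c_k = sigma^2 * sum_{j=k..q} theta_j psi_{j-k}   (c_k = 0 for k > q),
using gamma(-m) = gamma(m).
psi-weights needed (psi_j = theta_j + sum_i phi_i psi_{j-i}):
  psi_1 = theta_1 + phi_1 = 0.128 + (0.393) = 0.521
Right-hand sides:
  c_0 = sigma^2 (1 + theta_1 psi_1) = 3 * (1 + (0.128)(0.521)) = 3 * 1.066688 = 3.200064
  c_1 = sigma^2 theta_1 = 3 * (0.128) = 0.384
  c_2 = 0
Equations for k = 0 and k = 1 (AR order 1):
  gamma(0) = phi_1 gamma(1) + c_0
  gamma(1) = phi_1 gamma(0) + c_1
Substituting the second into the first: gamma(0) (1 - phi_1^2) = c_0 + phi_1 c_1, so
  gamma(0) = (c_0 + phi_1 c_1) / (1 - phi_1^2) = (3.200064 + (0.393)(0.384)) / (1 - (0.393)^2) = 3.350976 / 0.845551 = 3.963068.
  gamma(1) = phi_1 gamma(0) + c_1 = (0.393)(3.963068) + (0.384) = 1.941486.
Therefore gamma(1) = 1.9415 (to 4 decimal places).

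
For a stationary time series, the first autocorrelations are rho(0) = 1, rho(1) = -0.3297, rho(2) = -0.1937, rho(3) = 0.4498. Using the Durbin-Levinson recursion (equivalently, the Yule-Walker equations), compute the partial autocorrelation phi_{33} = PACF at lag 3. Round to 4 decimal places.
\phi_{33} = 0.3200

The PACF at lag k is phi_{kk}, the last component of the solution
to the Yule-Walker system G_k phi = r_k where
  (G_k)_{ij} = rho(|i - j|), (r_k)_i = rho(i), i,j = 1..k.
Equivalently, Durbin-Levinson gives phi_{kk} iteratively:
  phi_{11} = rho(1)
  phi_{kk} = [rho(k) - sum_{j=1..k-1} phi_{k-1,j} rho(k-j)]
            / [1 - sum_{j=1..k-1} phi_{k-1,j} rho(j)],
  phi_{k,j} = phi_{k-1,j} - phi_{kk} phi_{k-1,k-j},  j = 1..k-1.
Step k = 1:
  phi_11 = rho(1) = -0.3297.
Step k = 2:
  phi_22 = [rho(2) - phi_11 rho(1)] / [1 - phi_11 rho(1)] = [-0.1937 - (-0.3297)(-0.3297)] / [1 - (-0.3297)(-0.3297)]
         = -0.30240209 / 0.89129791 = -0.339283.
  Update: phi_21 = phi_11 - phi_22 phi_11 = -0.3297 - (-0.339283)(-0.3297) = -0.441562.
Step k = 3:
  phi_33 = [rho(3) - phi_21 rho(2) - phi_22 rho(1)] / [1 - phi_21 rho(1) - phi_22 rho(2)]
    numerator   = 0.4498 - (-0.441562)(-0.1937) - (-0.339283)(-0.3297) = 0.25240797
    denominator = 1 - (-0.441562)(-0.3297) - (-0.339283)(-0.1937) = 0.78869807
  phi_33 = 0.25240797 / 0.78869807 = 0.32.
Therefore phi_{33} = 0.3200.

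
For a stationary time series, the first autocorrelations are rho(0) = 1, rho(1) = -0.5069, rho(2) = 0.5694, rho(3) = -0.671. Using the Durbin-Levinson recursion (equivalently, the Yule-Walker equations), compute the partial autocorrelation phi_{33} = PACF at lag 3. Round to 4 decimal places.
\phi_{33} = -0.4751

The PACF at lag k is phi_{kk}, the last component of the solution
to the Yule-Walker system G_k phi = r_k where
  (G_k)_{ij} = rho(|i - j|), (r_k)_i = rho(i), i,j = 1..k.
Equivalently, Durbin-Levinson gives phi_{kk} iteratively:
  phi_{11} = rho(1)
  phi_{kk} = [rho(k) - sum_{j=1..k-1} phi_{k-1,j} rho(k-j)]
            / [1 - sum_{j=1..k-1} phi_{k-1,j} rho(j)],
  phi_{k,j} = phi_{k-1,j} - phi_{kk} phi_{k-1,k-j},  j = 1..k-1.
Step k = 1:
  phi_11 = rho(1) = -0.5069.
Step k = 2:
  phi_22 = [rho(2) - phi_11 rho(1)] / [1 - phi_11 rho(1)] = [0.5694 - (-0.5069)(-0.5069)] / [1 - (-0.5069)(-0.5069)]
         = 0.31245239 / 0.74305239 = 0.420498.
  Update: phi_21 = phi_11 - phi_22 phi_11 = -0.5069 - (0.420498)(-0.5069) = -0.293749.
Step k = 3:
  phi_33 = [rho(3) - phi_21 rho(2) - phi_22 rho(1)] / [1 - phi_21 rho(1) - phi_22 rho(2)]
    numerator   = -0.671 - (-0.293749)(0.5694) - (0.420498)(-0.5069) = -0.29058846
    denominator = 1 - (-0.293749)(-0.5069) - (0.420498)(0.5694) = 0.61166664
  phi_33 = -0.29058846 / 0.61166664 = -0.4751.
Therefore phi_{33} = -0.4751.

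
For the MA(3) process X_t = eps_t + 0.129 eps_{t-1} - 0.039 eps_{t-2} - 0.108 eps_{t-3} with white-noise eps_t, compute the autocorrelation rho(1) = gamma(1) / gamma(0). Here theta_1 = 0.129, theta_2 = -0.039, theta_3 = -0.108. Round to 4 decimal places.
\rho(1) = 0.1245

For an MA(q) process with theta_0 = 1, the autocovariance is
  gamma(k) = sigma^2 * sum_{i=0..q-k} theta_i * theta_{i+k},
and rho(k) = gamma(k) / gamma(0). Sigma^2 cancels.
  numerator   = (1)*(0.129) + (0.129)*(-0.039) + (-0.039)*(-0.108) = 0.128181.
  denominator = (1)^2 + (0.129)^2 + (-0.039)^2 + (-0.108)^2 = 1.029826.
  rho(1) = 0.128181 / 1.029826 = 0.1245.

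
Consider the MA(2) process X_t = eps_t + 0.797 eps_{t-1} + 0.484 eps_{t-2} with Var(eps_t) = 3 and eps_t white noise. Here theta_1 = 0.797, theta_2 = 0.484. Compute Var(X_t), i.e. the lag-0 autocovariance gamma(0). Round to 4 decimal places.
\gamma(0) = 5.6084

For an MA(q) process X_t = eps_t + sum_i theta_i eps_{t-i} with
Var(eps_t) = sigma^2, the variance is
  gamma(0) = sigma^2 * (1 + sum_i theta_i^2).
  sum_i theta_i^2 = (0.797)^2 + (0.484)^2 = 0.635209 + 0.234256 = 0.869465.
  gamma(0) = 3 * (1 + 0.869465) = 3 * 1.869465 = 5.608395, which rounds to 5.6084.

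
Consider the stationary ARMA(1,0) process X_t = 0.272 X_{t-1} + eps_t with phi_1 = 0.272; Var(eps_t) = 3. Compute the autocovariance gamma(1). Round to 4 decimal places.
\gamma(1) = 0.8812

Multiply the model equation by X_{t-k} and take expectations. With theta_0 = psi_0 = 1 and psi_j the MA(infinity) weights, this gives
  gamma(k) - sum_i phi_i gamma(k-i) = c_k,
  c_k = sigma^2 * sum_{j=k..q} theta_j psi_{j-k}   (c_k = 0 for k > q),
using gamma(-m) = gamma(m).
Pure AR (q = 0): c_0 = sigma^2 = 3, c_k = 0 for k >= 1.
Equations for k = 0 and k = 1 (AR order 1):
  gamma(0) = phi_1 gamma(1) + c_0
  gamma(1) = phi_1 gamma(0) + c_1
Substituting the second into the first: gamma(0) (1 - phi_1^2) = c_0 + phi_1 c_1, so
  gamma(0) = c_0 / (1 - phi_1^2) = 3 / (1 - (0.272)^2) = 3 / 0.926016 = 3.239685.
  gamma(1) = phi_1 gamma(0) = (0.272)(3.239685) = 0.881194.
Therefore gamma(1) = 0.8812 (to 4 decimal places).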